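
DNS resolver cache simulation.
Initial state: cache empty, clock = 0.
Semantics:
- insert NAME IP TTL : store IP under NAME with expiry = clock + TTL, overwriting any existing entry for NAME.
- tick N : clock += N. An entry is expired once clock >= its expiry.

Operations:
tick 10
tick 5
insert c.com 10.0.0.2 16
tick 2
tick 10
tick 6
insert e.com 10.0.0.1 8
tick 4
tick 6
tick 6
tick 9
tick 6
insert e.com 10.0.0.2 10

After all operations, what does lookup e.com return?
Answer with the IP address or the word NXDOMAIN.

Answer: 10.0.0.2

Derivation:
Op 1: tick 10 -> clock=10.
Op 2: tick 5 -> clock=15.
Op 3: insert c.com -> 10.0.0.2 (expiry=15+16=31). clock=15
Op 4: tick 2 -> clock=17.
Op 5: tick 10 -> clock=27.
Op 6: tick 6 -> clock=33. purged={c.com}
Op 7: insert e.com -> 10.0.0.1 (expiry=33+8=41). clock=33
Op 8: tick 4 -> clock=37.
Op 9: tick 6 -> clock=43. purged={e.com}
Op 10: tick 6 -> clock=49.
Op 11: tick 9 -> clock=58.
Op 12: tick 6 -> clock=64.
Op 13: insert e.com -> 10.0.0.2 (expiry=64+10=74). clock=64
lookup e.com: present, ip=10.0.0.2 expiry=74 > clock=64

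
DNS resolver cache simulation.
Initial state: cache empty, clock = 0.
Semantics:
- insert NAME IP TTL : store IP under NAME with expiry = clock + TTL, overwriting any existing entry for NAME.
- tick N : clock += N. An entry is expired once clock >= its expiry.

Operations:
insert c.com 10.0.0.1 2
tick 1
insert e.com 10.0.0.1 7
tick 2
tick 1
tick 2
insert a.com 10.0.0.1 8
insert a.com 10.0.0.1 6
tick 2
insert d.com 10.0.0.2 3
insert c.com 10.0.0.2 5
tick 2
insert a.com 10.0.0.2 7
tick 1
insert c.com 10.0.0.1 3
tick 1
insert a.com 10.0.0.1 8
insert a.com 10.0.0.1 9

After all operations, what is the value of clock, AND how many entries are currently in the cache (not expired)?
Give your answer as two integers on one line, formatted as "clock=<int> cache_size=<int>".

Op 1: insert c.com -> 10.0.0.1 (expiry=0+2=2). clock=0
Op 2: tick 1 -> clock=1.
Op 3: insert e.com -> 10.0.0.1 (expiry=1+7=8). clock=1
Op 4: tick 2 -> clock=3. purged={c.com}
Op 5: tick 1 -> clock=4.
Op 6: tick 2 -> clock=6.
Op 7: insert a.com -> 10.0.0.1 (expiry=6+8=14). clock=6
Op 8: insert a.com -> 10.0.0.1 (expiry=6+6=12). clock=6
Op 9: tick 2 -> clock=8. purged={e.com}
Op 10: insert d.com -> 10.0.0.2 (expiry=8+3=11). clock=8
Op 11: insert c.com -> 10.0.0.2 (expiry=8+5=13). clock=8
Op 12: tick 2 -> clock=10.
Op 13: insert a.com -> 10.0.0.2 (expiry=10+7=17). clock=10
Op 14: tick 1 -> clock=11. purged={d.com}
Op 15: insert c.com -> 10.0.0.1 (expiry=11+3=14). clock=11
Op 16: tick 1 -> clock=12.
Op 17: insert a.com -> 10.0.0.1 (expiry=12+8=20). clock=12
Op 18: insert a.com -> 10.0.0.1 (expiry=12+9=21). clock=12
Final clock = 12
Final cache (unexpired): {a.com,c.com} -> size=2

Answer: clock=12 cache_size=2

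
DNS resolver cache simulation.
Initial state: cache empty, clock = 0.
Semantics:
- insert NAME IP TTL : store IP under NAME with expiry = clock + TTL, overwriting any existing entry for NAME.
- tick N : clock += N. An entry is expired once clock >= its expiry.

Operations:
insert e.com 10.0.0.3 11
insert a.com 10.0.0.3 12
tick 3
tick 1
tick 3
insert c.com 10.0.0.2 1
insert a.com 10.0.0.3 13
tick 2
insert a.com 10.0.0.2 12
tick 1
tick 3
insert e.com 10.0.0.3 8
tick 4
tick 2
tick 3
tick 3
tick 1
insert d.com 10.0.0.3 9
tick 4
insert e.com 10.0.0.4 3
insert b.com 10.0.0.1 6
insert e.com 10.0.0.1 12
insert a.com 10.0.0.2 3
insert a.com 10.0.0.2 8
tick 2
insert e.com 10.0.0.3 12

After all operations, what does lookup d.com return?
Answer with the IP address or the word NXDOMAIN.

Answer: 10.0.0.3

Derivation:
Op 1: insert e.com -> 10.0.0.3 (expiry=0+11=11). clock=0
Op 2: insert a.com -> 10.0.0.3 (expiry=0+12=12). clock=0
Op 3: tick 3 -> clock=3.
Op 4: tick 1 -> clock=4.
Op 5: tick 3 -> clock=7.
Op 6: insert c.com -> 10.0.0.2 (expiry=7+1=8). clock=7
Op 7: insert a.com -> 10.0.0.3 (expiry=7+13=20). clock=7
Op 8: tick 2 -> clock=9. purged={c.com}
Op 9: insert a.com -> 10.0.0.2 (expiry=9+12=21). clock=9
Op 10: tick 1 -> clock=10.
Op 11: tick 3 -> clock=13. purged={e.com}
Op 12: insert e.com -> 10.0.0.3 (expiry=13+8=21). clock=13
Op 13: tick 4 -> clock=17.
Op 14: tick 2 -> clock=19.
Op 15: tick 3 -> clock=22. purged={a.com,e.com}
Op 16: tick 3 -> clock=25.
Op 17: tick 1 -> clock=26.
Op 18: insert d.com -> 10.0.0.3 (expiry=26+9=35). clock=26
Op 19: tick 4 -> clock=30.
Op 20: insert e.com -> 10.0.0.4 (expiry=30+3=33). clock=30
Op 21: insert b.com -> 10.0.0.1 (expiry=30+6=36). clock=30
Op 22: insert e.com -> 10.0.0.1 (expiry=30+12=42). clock=30
Op 23: insert a.com -> 10.0.0.2 (expiry=30+3=33). clock=30
Op 24: insert a.com -> 10.0.0.2 (expiry=30+8=38). clock=30
Op 25: tick 2 -> clock=32.
Op 26: insert e.com -> 10.0.0.3 (expiry=32+12=44). clock=32
lookup d.com: present, ip=10.0.0.3 expiry=35 > clock=32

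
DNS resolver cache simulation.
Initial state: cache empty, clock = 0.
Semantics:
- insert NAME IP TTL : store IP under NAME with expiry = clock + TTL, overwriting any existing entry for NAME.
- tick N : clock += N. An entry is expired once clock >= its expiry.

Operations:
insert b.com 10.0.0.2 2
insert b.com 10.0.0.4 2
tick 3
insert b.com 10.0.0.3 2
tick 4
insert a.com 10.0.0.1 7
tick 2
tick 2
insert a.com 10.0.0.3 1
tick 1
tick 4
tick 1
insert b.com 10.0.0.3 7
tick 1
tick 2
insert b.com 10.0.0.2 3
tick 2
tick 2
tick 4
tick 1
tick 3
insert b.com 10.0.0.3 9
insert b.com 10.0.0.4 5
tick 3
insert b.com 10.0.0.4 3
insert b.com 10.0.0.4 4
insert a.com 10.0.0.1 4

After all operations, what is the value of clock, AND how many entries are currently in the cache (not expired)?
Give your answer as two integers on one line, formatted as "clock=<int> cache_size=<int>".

Answer: clock=35 cache_size=2

Derivation:
Op 1: insert b.com -> 10.0.0.2 (expiry=0+2=2). clock=0
Op 2: insert b.com -> 10.0.0.4 (expiry=0+2=2). clock=0
Op 3: tick 3 -> clock=3. purged={b.com}
Op 4: insert b.com -> 10.0.0.3 (expiry=3+2=5). clock=3
Op 5: tick 4 -> clock=7. purged={b.com}
Op 6: insert a.com -> 10.0.0.1 (expiry=7+7=14). clock=7
Op 7: tick 2 -> clock=9.
Op 8: tick 2 -> clock=11.
Op 9: insert a.com -> 10.0.0.3 (expiry=11+1=12). clock=11
Op 10: tick 1 -> clock=12. purged={a.com}
Op 11: tick 4 -> clock=16.
Op 12: tick 1 -> clock=17.
Op 13: insert b.com -> 10.0.0.3 (expiry=17+7=24). clock=17
Op 14: tick 1 -> clock=18.
Op 15: tick 2 -> clock=20.
Op 16: insert b.com -> 10.0.0.2 (expiry=20+3=23). clock=20
Op 17: tick 2 -> clock=22.
Op 18: tick 2 -> clock=24. purged={b.com}
Op 19: tick 4 -> clock=28.
Op 20: tick 1 -> clock=29.
Op 21: tick 3 -> clock=32.
Op 22: insert b.com -> 10.0.0.3 (expiry=32+9=41). clock=32
Op 23: insert b.com -> 10.0.0.4 (expiry=32+5=37). clock=32
Op 24: tick 3 -> clock=35.
Op 25: insert b.com -> 10.0.0.4 (expiry=35+3=38). clock=35
Op 26: insert b.com -> 10.0.0.4 (expiry=35+4=39). clock=35
Op 27: insert a.com -> 10.0.0.1 (expiry=35+4=39). clock=35
Final clock = 35
Final cache (unexpired): {a.com,b.com} -> size=2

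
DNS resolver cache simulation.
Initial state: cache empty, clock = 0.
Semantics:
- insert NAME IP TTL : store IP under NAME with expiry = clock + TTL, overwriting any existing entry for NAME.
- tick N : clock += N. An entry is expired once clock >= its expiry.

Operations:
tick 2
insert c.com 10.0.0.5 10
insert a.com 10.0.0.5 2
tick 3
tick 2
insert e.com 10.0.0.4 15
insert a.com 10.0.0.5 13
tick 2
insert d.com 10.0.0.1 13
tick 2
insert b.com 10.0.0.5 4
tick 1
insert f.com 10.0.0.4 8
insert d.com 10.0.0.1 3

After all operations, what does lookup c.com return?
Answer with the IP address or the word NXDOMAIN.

Op 1: tick 2 -> clock=2.
Op 2: insert c.com -> 10.0.0.5 (expiry=2+10=12). clock=2
Op 3: insert a.com -> 10.0.0.5 (expiry=2+2=4). clock=2
Op 4: tick 3 -> clock=5. purged={a.com}
Op 5: tick 2 -> clock=7.
Op 6: insert e.com -> 10.0.0.4 (expiry=7+15=22). clock=7
Op 7: insert a.com -> 10.0.0.5 (expiry=7+13=20). clock=7
Op 8: tick 2 -> clock=9.
Op 9: insert d.com -> 10.0.0.1 (expiry=9+13=22). clock=9
Op 10: tick 2 -> clock=11.
Op 11: insert b.com -> 10.0.0.5 (expiry=11+4=15). clock=11
Op 12: tick 1 -> clock=12. purged={c.com}
Op 13: insert f.com -> 10.0.0.4 (expiry=12+8=20). clock=12
Op 14: insert d.com -> 10.0.0.1 (expiry=12+3=15). clock=12
lookup c.com: not in cache (expired or never inserted)

Answer: NXDOMAIN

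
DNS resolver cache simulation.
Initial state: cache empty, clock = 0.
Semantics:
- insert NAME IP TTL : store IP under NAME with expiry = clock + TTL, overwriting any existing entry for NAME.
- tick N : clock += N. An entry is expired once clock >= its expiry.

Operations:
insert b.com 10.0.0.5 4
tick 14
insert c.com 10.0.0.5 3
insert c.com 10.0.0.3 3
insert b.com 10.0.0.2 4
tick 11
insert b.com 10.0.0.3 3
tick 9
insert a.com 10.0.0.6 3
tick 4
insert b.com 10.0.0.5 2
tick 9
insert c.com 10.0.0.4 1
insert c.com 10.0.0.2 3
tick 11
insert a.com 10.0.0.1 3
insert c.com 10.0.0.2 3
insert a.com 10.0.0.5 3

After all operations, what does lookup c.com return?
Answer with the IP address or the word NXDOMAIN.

Op 1: insert b.com -> 10.0.0.5 (expiry=0+4=4). clock=0
Op 2: tick 14 -> clock=14. purged={b.com}
Op 3: insert c.com -> 10.0.0.5 (expiry=14+3=17). clock=14
Op 4: insert c.com -> 10.0.0.3 (expiry=14+3=17). clock=14
Op 5: insert b.com -> 10.0.0.2 (expiry=14+4=18). clock=14
Op 6: tick 11 -> clock=25. purged={b.com,c.com}
Op 7: insert b.com -> 10.0.0.3 (expiry=25+3=28). clock=25
Op 8: tick 9 -> clock=34. purged={b.com}
Op 9: insert a.com -> 10.0.0.6 (expiry=34+3=37). clock=34
Op 10: tick 4 -> clock=38. purged={a.com}
Op 11: insert b.com -> 10.0.0.5 (expiry=38+2=40). clock=38
Op 12: tick 9 -> clock=47. purged={b.com}
Op 13: insert c.com -> 10.0.0.4 (expiry=47+1=48). clock=47
Op 14: insert c.com -> 10.0.0.2 (expiry=47+3=50). clock=47
Op 15: tick 11 -> clock=58. purged={c.com}
Op 16: insert a.com -> 10.0.0.1 (expiry=58+3=61). clock=58
Op 17: insert c.com -> 10.0.0.2 (expiry=58+3=61). clock=58
Op 18: insert a.com -> 10.0.0.5 (expiry=58+3=61). clock=58
lookup c.com: present, ip=10.0.0.2 expiry=61 > clock=58

Answer: 10.0.0.2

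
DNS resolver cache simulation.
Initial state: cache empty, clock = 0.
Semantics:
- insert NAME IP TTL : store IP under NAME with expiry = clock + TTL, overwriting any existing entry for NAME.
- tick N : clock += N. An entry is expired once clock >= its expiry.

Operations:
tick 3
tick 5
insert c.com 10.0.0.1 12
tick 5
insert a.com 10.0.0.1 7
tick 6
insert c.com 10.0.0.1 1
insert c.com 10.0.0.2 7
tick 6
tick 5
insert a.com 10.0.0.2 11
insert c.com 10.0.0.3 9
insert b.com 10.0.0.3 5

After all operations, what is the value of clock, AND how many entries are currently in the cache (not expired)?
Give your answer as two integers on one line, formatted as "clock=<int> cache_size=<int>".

Op 1: tick 3 -> clock=3.
Op 2: tick 5 -> clock=8.
Op 3: insert c.com -> 10.0.0.1 (expiry=8+12=20). clock=8
Op 4: tick 5 -> clock=13.
Op 5: insert a.com -> 10.0.0.1 (expiry=13+7=20). clock=13
Op 6: tick 6 -> clock=19.
Op 7: insert c.com -> 10.0.0.1 (expiry=19+1=20). clock=19
Op 8: insert c.com -> 10.0.0.2 (expiry=19+7=26). clock=19
Op 9: tick 6 -> clock=25. purged={a.com}
Op 10: tick 5 -> clock=30. purged={c.com}
Op 11: insert a.com -> 10.0.0.2 (expiry=30+11=41). clock=30
Op 12: insert c.com -> 10.0.0.3 (expiry=30+9=39). clock=30
Op 13: insert b.com -> 10.0.0.3 (expiry=30+5=35). clock=30
Final clock = 30
Final cache (unexpired): {a.com,b.com,c.com} -> size=3

Answer: clock=30 cache_size=3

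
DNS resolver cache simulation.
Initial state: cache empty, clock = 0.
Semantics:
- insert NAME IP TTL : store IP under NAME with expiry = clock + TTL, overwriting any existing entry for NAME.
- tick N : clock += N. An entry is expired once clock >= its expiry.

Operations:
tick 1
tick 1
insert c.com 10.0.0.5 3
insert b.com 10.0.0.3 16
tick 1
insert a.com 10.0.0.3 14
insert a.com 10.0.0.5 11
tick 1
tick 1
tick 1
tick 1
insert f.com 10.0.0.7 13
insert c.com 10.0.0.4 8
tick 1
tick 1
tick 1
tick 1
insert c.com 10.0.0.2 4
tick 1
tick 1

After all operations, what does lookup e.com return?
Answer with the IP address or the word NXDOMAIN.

Answer: NXDOMAIN

Derivation:
Op 1: tick 1 -> clock=1.
Op 2: tick 1 -> clock=2.
Op 3: insert c.com -> 10.0.0.5 (expiry=2+3=5). clock=2
Op 4: insert b.com -> 10.0.0.3 (expiry=2+16=18). clock=2
Op 5: tick 1 -> clock=3.
Op 6: insert a.com -> 10.0.0.3 (expiry=3+14=17). clock=3
Op 7: insert a.com -> 10.0.0.5 (expiry=3+11=14). clock=3
Op 8: tick 1 -> clock=4.
Op 9: tick 1 -> clock=5. purged={c.com}
Op 10: tick 1 -> clock=6.
Op 11: tick 1 -> clock=7.
Op 12: insert f.com -> 10.0.0.7 (expiry=7+13=20). clock=7
Op 13: insert c.com -> 10.0.0.4 (expiry=7+8=15). clock=7
Op 14: tick 1 -> clock=8.
Op 15: tick 1 -> clock=9.
Op 16: tick 1 -> clock=10.
Op 17: tick 1 -> clock=11.
Op 18: insert c.com -> 10.0.0.2 (expiry=11+4=15). clock=11
Op 19: tick 1 -> clock=12.
Op 20: tick 1 -> clock=13.
lookup e.com: not in cache (expired or never inserted)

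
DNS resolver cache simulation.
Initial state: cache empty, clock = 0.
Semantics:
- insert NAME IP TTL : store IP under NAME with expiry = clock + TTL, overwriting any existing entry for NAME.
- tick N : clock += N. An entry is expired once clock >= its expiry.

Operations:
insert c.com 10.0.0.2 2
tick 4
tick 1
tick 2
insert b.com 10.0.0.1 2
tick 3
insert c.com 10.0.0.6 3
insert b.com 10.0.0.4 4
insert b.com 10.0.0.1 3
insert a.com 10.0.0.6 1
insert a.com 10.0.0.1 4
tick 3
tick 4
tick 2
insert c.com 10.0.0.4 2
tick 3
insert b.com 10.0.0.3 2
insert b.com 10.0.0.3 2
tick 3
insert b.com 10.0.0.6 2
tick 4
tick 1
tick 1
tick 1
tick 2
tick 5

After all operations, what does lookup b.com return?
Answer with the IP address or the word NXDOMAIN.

Op 1: insert c.com -> 10.0.0.2 (expiry=0+2=2). clock=0
Op 2: tick 4 -> clock=4. purged={c.com}
Op 3: tick 1 -> clock=5.
Op 4: tick 2 -> clock=7.
Op 5: insert b.com -> 10.0.0.1 (expiry=7+2=9). clock=7
Op 6: tick 3 -> clock=10. purged={b.com}
Op 7: insert c.com -> 10.0.0.6 (expiry=10+3=13). clock=10
Op 8: insert b.com -> 10.0.0.4 (expiry=10+4=14). clock=10
Op 9: insert b.com -> 10.0.0.1 (expiry=10+3=13). clock=10
Op 10: insert a.com -> 10.0.0.6 (expiry=10+1=11). clock=10
Op 11: insert a.com -> 10.0.0.1 (expiry=10+4=14). clock=10
Op 12: tick 3 -> clock=13. purged={b.com,c.com}
Op 13: tick 4 -> clock=17. purged={a.com}
Op 14: tick 2 -> clock=19.
Op 15: insert c.com -> 10.0.0.4 (expiry=19+2=21). clock=19
Op 16: tick 3 -> clock=22. purged={c.com}
Op 17: insert b.com -> 10.0.0.3 (expiry=22+2=24). clock=22
Op 18: insert b.com -> 10.0.0.3 (expiry=22+2=24). clock=22
Op 19: tick 3 -> clock=25. purged={b.com}
Op 20: insert b.com -> 10.0.0.6 (expiry=25+2=27). clock=25
Op 21: tick 4 -> clock=29. purged={b.com}
Op 22: tick 1 -> clock=30.
Op 23: tick 1 -> clock=31.
Op 24: tick 1 -> clock=32.
Op 25: tick 2 -> clock=34.
Op 26: tick 5 -> clock=39.
lookup b.com: not in cache (expired or never inserted)

Answer: NXDOMAIN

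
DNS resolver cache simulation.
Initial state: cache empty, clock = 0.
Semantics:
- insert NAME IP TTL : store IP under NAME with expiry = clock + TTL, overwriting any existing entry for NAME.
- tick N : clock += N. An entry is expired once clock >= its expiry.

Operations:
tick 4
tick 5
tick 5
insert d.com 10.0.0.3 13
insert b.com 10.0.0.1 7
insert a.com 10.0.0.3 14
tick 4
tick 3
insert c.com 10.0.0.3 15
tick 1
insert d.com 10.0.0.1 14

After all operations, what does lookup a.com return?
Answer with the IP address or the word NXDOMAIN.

Answer: 10.0.0.3

Derivation:
Op 1: tick 4 -> clock=4.
Op 2: tick 5 -> clock=9.
Op 3: tick 5 -> clock=14.
Op 4: insert d.com -> 10.0.0.3 (expiry=14+13=27). clock=14
Op 5: insert b.com -> 10.0.0.1 (expiry=14+7=21). clock=14
Op 6: insert a.com -> 10.0.0.3 (expiry=14+14=28). clock=14
Op 7: tick 4 -> clock=18.
Op 8: tick 3 -> clock=21. purged={b.com}
Op 9: insert c.com -> 10.0.0.3 (expiry=21+15=36). clock=21
Op 10: tick 1 -> clock=22.
Op 11: insert d.com -> 10.0.0.1 (expiry=22+14=36). clock=22
lookup a.com: present, ip=10.0.0.3 expiry=28 > clock=22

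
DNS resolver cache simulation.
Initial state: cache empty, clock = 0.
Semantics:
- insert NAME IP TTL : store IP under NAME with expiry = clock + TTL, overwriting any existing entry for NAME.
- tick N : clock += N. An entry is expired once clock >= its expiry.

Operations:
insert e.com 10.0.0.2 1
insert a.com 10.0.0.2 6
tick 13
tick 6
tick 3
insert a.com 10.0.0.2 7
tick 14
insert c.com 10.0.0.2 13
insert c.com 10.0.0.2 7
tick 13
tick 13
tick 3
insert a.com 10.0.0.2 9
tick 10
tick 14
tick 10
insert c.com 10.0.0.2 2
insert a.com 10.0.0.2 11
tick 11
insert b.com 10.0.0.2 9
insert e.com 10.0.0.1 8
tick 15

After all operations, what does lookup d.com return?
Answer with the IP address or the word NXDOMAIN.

Answer: NXDOMAIN

Derivation:
Op 1: insert e.com -> 10.0.0.2 (expiry=0+1=1). clock=0
Op 2: insert a.com -> 10.0.0.2 (expiry=0+6=6). clock=0
Op 3: tick 13 -> clock=13. purged={a.com,e.com}
Op 4: tick 6 -> clock=19.
Op 5: tick 3 -> clock=22.
Op 6: insert a.com -> 10.0.0.2 (expiry=22+7=29). clock=22
Op 7: tick 14 -> clock=36. purged={a.com}
Op 8: insert c.com -> 10.0.0.2 (expiry=36+13=49). clock=36
Op 9: insert c.com -> 10.0.0.2 (expiry=36+7=43). clock=36
Op 10: tick 13 -> clock=49. purged={c.com}
Op 11: tick 13 -> clock=62.
Op 12: tick 3 -> clock=65.
Op 13: insert a.com -> 10.0.0.2 (expiry=65+9=74). clock=65
Op 14: tick 10 -> clock=75. purged={a.com}
Op 15: tick 14 -> clock=89.
Op 16: tick 10 -> clock=99.
Op 17: insert c.com -> 10.0.0.2 (expiry=99+2=101). clock=99
Op 18: insert a.com -> 10.0.0.2 (expiry=99+11=110). clock=99
Op 19: tick 11 -> clock=110. purged={a.com,c.com}
Op 20: insert b.com -> 10.0.0.2 (expiry=110+9=119). clock=110
Op 21: insert e.com -> 10.0.0.1 (expiry=110+8=118). clock=110
Op 22: tick 15 -> clock=125. purged={b.com,e.com}
lookup d.com: not in cache (expired or never inserted)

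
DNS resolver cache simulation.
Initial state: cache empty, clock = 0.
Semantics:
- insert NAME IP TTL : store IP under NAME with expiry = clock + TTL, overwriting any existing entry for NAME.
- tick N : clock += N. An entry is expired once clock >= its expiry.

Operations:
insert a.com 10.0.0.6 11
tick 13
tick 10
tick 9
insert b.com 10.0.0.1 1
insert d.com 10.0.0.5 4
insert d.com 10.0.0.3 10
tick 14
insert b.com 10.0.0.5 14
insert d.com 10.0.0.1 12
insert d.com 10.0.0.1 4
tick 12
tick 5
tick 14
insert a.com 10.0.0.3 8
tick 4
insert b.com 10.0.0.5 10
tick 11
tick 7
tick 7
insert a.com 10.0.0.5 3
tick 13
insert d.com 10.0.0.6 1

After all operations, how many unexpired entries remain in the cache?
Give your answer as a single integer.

Answer: 1

Derivation:
Op 1: insert a.com -> 10.0.0.6 (expiry=0+11=11). clock=0
Op 2: tick 13 -> clock=13. purged={a.com}
Op 3: tick 10 -> clock=23.
Op 4: tick 9 -> clock=32.
Op 5: insert b.com -> 10.0.0.1 (expiry=32+1=33). clock=32
Op 6: insert d.com -> 10.0.0.5 (expiry=32+4=36). clock=32
Op 7: insert d.com -> 10.0.0.3 (expiry=32+10=42). clock=32
Op 8: tick 14 -> clock=46. purged={b.com,d.com}
Op 9: insert b.com -> 10.0.0.5 (expiry=46+14=60). clock=46
Op 10: insert d.com -> 10.0.0.1 (expiry=46+12=58). clock=46
Op 11: insert d.com -> 10.0.0.1 (expiry=46+4=50). clock=46
Op 12: tick 12 -> clock=58. purged={d.com}
Op 13: tick 5 -> clock=63. purged={b.com}
Op 14: tick 14 -> clock=77.
Op 15: insert a.com -> 10.0.0.3 (expiry=77+8=85). clock=77
Op 16: tick 4 -> clock=81.
Op 17: insert b.com -> 10.0.0.5 (expiry=81+10=91). clock=81
Op 18: tick 11 -> clock=92. purged={a.com,b.com}
Op 19: tick 7 -> clock=99.
Op 20: tick 7 -> clock=106.
Op 21: insert a.com -> 10.0.0.5 (expiry=106+3=109). clock=106
Op 22: tick 13 -> clock=119. purged={a.com}
Op 23: insert d.com -> 10.0.0.6 (expiry=119+1=120). clock=119
Final cache (unexpired): {d.com} -> size=1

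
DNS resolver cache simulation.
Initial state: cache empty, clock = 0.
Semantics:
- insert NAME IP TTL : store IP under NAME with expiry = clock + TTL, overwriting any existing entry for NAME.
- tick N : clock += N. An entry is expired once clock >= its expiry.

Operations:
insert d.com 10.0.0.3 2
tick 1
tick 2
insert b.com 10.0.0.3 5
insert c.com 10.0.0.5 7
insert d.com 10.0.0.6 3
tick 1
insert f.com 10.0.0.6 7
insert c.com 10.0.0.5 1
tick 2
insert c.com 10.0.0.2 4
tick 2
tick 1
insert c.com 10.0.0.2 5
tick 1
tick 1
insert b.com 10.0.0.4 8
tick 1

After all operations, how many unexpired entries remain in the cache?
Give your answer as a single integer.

Op 1: insert d.com -> 10.0.0.3 (expiry=0+2=2). clock=0
Op 2: tick 1 -> clock=1.
Op 3: tick 2 -> clock=3. purged={d.com}
Op 4: insert b.com -> 10.0.0.3 (expiry=3+5=8). clock=3
Op 5: insert c.com -> 10.0.0.5 (expiry=3+7=10). clock=3
Op 6: insert d.com -> 10.0.0.6 (expiry=3+3=6). clock=3
Op 7: tick 1 -> clock=4.
Op 8: insert f.com -> 10.0.0.6 (expiry=4+7=11). clock=4
Op 9: insert c.com -> 10.0.0.5 (expiry=4+1=5). clock=4
Op 10: tick 2 -> clock=6. purged={c.com,d.com}
Op 11: insert c.com -> 10.0.0.2 (expiry=6+4=10). clock=6
Op 12: tick 2 -> clock=8. purged={b.com}
Op 13: tick 1 -> clock=9.
Op 14: insert c.com -> 10.0.0.2 (expiry=9+5=14). clock=9
Op 15: tick 1 -> clock=10.
Op 16: tick 1 -> clock=11. purged={f.com}
Op 17: insert b.com -> 10.0.0.4 (expiry=11+8=19). clock=11
Op 18: tick 1 -> clock=12.
Final cache (unexpired): {b.com,c.com} -> size=2

Answer: 2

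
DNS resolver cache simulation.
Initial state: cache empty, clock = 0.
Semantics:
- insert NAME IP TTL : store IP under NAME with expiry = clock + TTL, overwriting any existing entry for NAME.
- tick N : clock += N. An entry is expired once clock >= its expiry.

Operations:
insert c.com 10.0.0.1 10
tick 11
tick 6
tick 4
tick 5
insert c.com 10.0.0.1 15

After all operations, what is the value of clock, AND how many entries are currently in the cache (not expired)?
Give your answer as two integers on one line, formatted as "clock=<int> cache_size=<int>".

Op 1: insert c.com -> 10.0.0.1 (expiry=0+10=10). clock=0
Op 2: tick 11 -> clock=11. purged={c.com}
Op 3: tick 6 -> clock=17.
Op 4: tick 4 -> clock=21.
Op 5: tick 5 -> clock=26.
Op 6: insert c.com -> 10.0.0.1 (expiry=26+15=41). clock=26
Final clock = 26
Final cache (unexpired): {c.com} -> size=1

Answer: clock=26 cache_size=1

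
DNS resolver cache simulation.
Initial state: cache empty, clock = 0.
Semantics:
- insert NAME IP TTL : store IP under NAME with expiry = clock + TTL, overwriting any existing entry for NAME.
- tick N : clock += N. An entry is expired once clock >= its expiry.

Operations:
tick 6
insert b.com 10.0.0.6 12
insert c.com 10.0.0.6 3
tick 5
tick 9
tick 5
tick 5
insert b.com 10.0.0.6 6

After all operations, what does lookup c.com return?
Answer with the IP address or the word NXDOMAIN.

Op 1: tick 6 -> clock=6.
Op 2: insert b.com -> 10.0.0.6 (expiry=6+12=18). clock=6
Op 3: insert c.com -> 10.0.0.6 (expiry=6+3=9). clock=6
Op 4: tick 5 -> clock=11. purged={c.com}
Op 5: tick 9 -> clock=20. purged={b.com}
Op 6: tick 5 -> clock=25.
Op 7: tick 5 -> clock=30.
Op 8: insert b.com -> 10.0.0.6 (expiry=30+6=36). clock=30
lookup c.com: not in cache (expired or never inserted)

Answer: NXDOMAIN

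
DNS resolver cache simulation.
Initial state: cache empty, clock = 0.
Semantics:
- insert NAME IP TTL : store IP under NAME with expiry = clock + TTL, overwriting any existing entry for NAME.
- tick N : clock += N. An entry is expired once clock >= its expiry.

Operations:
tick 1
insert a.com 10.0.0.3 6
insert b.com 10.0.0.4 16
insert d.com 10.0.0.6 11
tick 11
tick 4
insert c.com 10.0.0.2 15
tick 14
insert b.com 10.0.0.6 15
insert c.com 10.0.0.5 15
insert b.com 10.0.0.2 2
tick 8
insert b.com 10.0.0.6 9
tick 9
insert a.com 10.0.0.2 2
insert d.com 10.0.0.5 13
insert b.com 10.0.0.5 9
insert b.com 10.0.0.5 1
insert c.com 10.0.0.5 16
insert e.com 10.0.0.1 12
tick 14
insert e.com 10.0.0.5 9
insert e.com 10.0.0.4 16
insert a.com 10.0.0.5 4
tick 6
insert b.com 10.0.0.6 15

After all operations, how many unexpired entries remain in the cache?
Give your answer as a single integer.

Op 1: tick 1 -> clock=1.
Op 2: insert a.com -> 10.0.0.3 (expiry=1+6=7). clock=1
Op 3: insert b.com -> 10.0.0.4 (expiry=1+16=17). clock=1
Op 4: insert d.com -> 10.0.0.6 (expiry=1+11=12). clock=1
Op 5: tick 11 -> clock=12. purged={a.com,d.com}
Op 6: tick 4 -> clock=16.
Op 7: insert c.com -> 10.0.0.2 (expiry=16+15=31). clock=16
Op 8: tick 14 -> clock=30. purged={b.com}
Op 9: insert b.com -> 10.0.0.6 (expiry=30+15=45). clock=30
Op 10: insert c.com -> 10.0.0.5 (expiry=30+15=45). clock=30
Op 11: insert b.com -> 10.0.0.2 (expiry=30+2=32). clock=30
Op 12: tick 8 -> clock=38. purged={b.com}
Op 13: insert b.com -> 10.0.0.6 (expiry=38+9=47). clock=38
Op 14: tick 9 -> clock=47. purged={b.com,c.com}
Op 15: insert a.com -> 10.0.0.2 (expiry=47+2=49). clock=47
Op 16: insert d.com -> 10.0.0.5 (expiry=47+13=60). clock=47
Op 17: insert b.com -> 10.0.0.5 (expiry=47+9=56). clock=47
Op 18: insert b.com -> 10.0.0.5 (expiry=47+1=48). clock=47
Op 19: insert c.com -> 10.0.0.5 (expiry=47+16=63). clock=47
Op 20: insert e.com -> 10.0.0.1 (expiry=47+12=59). clock=47
Op 21: tick 14 -> clock=61. purged={a.com,b.com,d.com,e.com}
Op 22: insert e.com -> 10.0.0.5 (expiry=61+9=70). clock=61
Op 23: insert e.com -> 10.0.0.4 (expiry=61+16=77). clock=61
Op 24: insert a.com -> 10.0.0.5 (expiry=61+4=65). clock=61
Op 25: tick 6 -> clock=67. purged={a.com,c.com}
Op 26: insert b.com -> 10.0.0.6 (expiry=67+15=82). clock=67
Final cache (unexpired): {b.com,e.com} -> size=2

Answer: 2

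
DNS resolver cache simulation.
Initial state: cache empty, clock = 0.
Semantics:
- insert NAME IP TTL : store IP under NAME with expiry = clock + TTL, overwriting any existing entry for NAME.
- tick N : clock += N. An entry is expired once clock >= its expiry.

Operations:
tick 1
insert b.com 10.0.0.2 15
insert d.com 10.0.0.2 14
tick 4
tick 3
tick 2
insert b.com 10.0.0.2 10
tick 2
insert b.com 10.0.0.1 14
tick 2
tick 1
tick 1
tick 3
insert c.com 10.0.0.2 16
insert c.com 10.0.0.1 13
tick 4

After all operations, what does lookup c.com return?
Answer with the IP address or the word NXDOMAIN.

Answer: 10.0.0.1

Derivation:
Op 1: tick 1 -> clock=1.
Op 2: insert b.com -> 10.0.0.2 (expiry=1+15=16). clock=1
Op 3: insert d.com -> 10.0.0.2 (expiry=1+14=15). clock=1
Op 4: tick 4 -> clock=5.
Op 5: tick 3 -> clock=8.
Op 6: tick 2 -> clock=10.
Op 7: insert b.com -> 10.0.0.2 (expiry=10+10=20). clock=10
Op 8: tick 2 -> clock=12.
Op 9: insert b.com -> 10.0.0.1 (expiry=12+14=26). clock=12
Op 10: tick 2 -> clock=14.
Op 11: tick 1 -> clock=15. purged={d.com}
Op 12: tick 1 -> clock=16.
Op 13: tick 3 -> clock=19.
Op 14: insert c.com -> 10.0.0.2 (expiry=19+16=35). clock=19
Op 15: insert c.com -> 10.0.0.1 (expiry=19+13=32). clock=19
Op 16: tick 4 -> clock=23.
lookup c.com: present, ip=10.0.0.1 expiry=32 > clock=23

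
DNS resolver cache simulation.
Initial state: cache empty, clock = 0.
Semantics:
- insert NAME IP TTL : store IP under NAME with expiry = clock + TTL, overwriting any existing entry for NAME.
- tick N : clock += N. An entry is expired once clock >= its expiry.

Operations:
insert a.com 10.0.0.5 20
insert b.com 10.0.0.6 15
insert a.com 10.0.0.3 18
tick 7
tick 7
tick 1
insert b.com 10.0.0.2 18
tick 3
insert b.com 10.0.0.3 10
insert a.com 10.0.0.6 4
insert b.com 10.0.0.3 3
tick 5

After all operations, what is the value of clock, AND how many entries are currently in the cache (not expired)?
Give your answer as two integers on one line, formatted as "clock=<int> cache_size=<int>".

Answer: clock=23 cache_size=0

Derivation:
Op 1: insert a.com -> 10.0.0.5 (expiry=0+20=20). clock=0
Op 2: insert b.com -> 10.0.0.6 (expiry=0+15=15). clock=0
Op 3: insert a.com -> 10.0.0.3 (expiry=0+18=18). clock=0
Op 4: tick 7 -> clock=7.
Op 5: tick 7 -> clock=14.
Op 6: tick 1 -> clock=15. purged={b.com}
Op 7: insert b.com -> 10.0.0.2 (expiry=15+18=33). clock=15
Op 8: tick 3 -> clock=18. purged={a.com}
Op 9: insert b.com -> 10.0.0.3 (expiry=18+10=28). clock=18
Op 10: insert a.com -> 10.0.0.6 (expiry=18+4=22). clock=18
Op 11: insert b.com -> 10.0.0.3 (expiry=18+3=21). clock=18
Op 12: tick 5 -> clock=23. purged={a.com,b.com}
Final clock = 23
Final cache (unexpired): {} -> size=0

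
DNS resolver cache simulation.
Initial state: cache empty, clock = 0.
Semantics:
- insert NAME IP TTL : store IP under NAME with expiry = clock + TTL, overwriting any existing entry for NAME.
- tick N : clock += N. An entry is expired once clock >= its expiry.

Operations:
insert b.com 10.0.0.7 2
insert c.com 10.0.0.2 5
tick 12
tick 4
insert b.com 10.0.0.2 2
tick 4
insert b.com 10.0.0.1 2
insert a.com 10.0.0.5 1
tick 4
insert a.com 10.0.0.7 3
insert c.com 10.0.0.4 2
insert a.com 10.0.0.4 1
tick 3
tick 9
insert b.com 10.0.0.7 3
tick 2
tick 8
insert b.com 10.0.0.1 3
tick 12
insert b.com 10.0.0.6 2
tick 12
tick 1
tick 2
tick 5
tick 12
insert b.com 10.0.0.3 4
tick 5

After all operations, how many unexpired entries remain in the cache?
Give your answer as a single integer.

Op 1: insert b.com -> 10.0.0.7 (expiry=0+2=2). clock=0
Op 2: insert c.com -> 10.0.0.2 (expiry=0+5=5). clock=0
Op 3: tick 12 -> clock=12. purged={b.com,c.com}
Op 4: tick 4 -> clock=16.
Op 5: insert b.com -> 10.0.0.2 (expiry=16+2=18). clock=16
Op 6: tick 4 -> clock=20. purged={b.com}
Op 7: insert b.com -> 10.0.0.1 (expiry=20+2=22). clock=20
Op 8: insert a.com -> 10.0.0.5 (expiry=20+1=21). clock=20
Op 9: tick 4 -> clock=24. purged={a.com,b.com}
Op 10: insert a.com -> 10.0.0.7 (expiry=24+3=27). clock=24
Op 11: insert c.com -> 10.0.0.4 (expiry=24+2=26). clock=24
Op 12: insert a.com -> 10.0.0.4 (expiry=24+1=25). clock=24
Op 13: tick 3 -> clock=27. purged={a.com,c.com}
Op 14: tick 9 -> clock=36.
Op 15: insert b.com -> 10.0.0.7 (expiry=36+3=39). clock=36
Op 16: tick 2 -> clock=38.
Op 17: tick 8 -> clock=46. purged={b.com}
Op 18: insert b.com -> 10.0.0.1 (expiry=46+3=49). clock=46
Op 19: tick 12 -> clock=58. purged={b.com}
Op 20: insert b.com -> 10.0.0.6 (expiry=58+2=60). clock=58
Op 21: tick 12 -> clock=70. purged={b.com}
Op 22: tick 1 -> clock=71.
Op 23: tick 2 -> clock=73.
Op 24: tick 5 -> clock=78.
Op 25: tick 12 -> clock=90.
Op 26: insert b.com -> 10.0.0.3 (expiry=90+4=94). clock=90
Op 27: tick 5 -> clock=95. purged={b.com}
Final cache (unexpired): {} -> size=0

Answer: 0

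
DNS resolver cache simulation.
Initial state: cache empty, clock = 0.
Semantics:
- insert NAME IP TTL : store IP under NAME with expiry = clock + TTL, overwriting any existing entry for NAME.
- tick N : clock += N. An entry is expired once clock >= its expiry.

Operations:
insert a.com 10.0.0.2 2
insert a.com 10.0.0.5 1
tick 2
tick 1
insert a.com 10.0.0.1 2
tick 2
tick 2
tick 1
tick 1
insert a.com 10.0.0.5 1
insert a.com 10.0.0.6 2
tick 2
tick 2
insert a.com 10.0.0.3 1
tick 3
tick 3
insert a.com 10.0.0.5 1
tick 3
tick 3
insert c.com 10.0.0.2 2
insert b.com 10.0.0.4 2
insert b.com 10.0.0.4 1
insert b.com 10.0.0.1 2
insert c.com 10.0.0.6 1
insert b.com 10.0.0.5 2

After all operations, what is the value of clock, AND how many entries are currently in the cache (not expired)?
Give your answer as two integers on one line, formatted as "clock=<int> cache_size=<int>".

Op 1: insert a.com -> 10.0.0.2 (expiry=0+2=2). clock=0
Op 2: insert a.com -> 10.0.0.5 (expiry=0+1=1). clock=0
Op 3: tick 2 -> clock=2. purged={a.com}
Op 4: tick 1 -> clock=3.
Op 5: insert a.com -> 10.0.0.1 (expiry=3+2=5). clock=3
Op 6: tick 2 -> clock=5. purged={a.com}
Op 7: tick 2 -> clock=7.
Op 8: tick 1 -> clock=8.
Op 9: tick 1 -> clock=9.
Op 10: insert a.com -> 10.0.0.5 (expiry=9+1=10). clock=9
Op 11: insert a.com -> 10.0.0.6 (expiry=9+2=11). clock=9
Op 12: tick 2 -> clock=11. purged={a.com}
Op 13: tick 2 -> clock=13.
Op 14: insert a.com -> 10.0.0.3 (expiry=13+1=14). clock=13
Op 15: tick 3 -> clock=16. purged={a.com}
Op 16: tick 3 -> clock=19.
Op 17: insert a.com -> 10.0.0.5 (expiry=19+1=20). clock=19
Op 18: tick 3 -> clock=22. purged={a.com}
Op 19: tick 3 -> clock=25.
Op 20: insert c.com -> 10.0.0.2 (expiry=25+2=27). clock=25
Op 21: insert b.com -> 10.0.0.4 (expiry=25+2=27). clock=25
Op 22: insert b.com -> 10.0.0.4 (expiry=25+1=26). clock=25
Op 23: insert b.com -> 10.0.0.1 (expiry=25+2=27). clock=25
Op 24: insert c.com -> 10.0.0.6 (expiry=25+1=26). clock=25
Op 25: insert b.com -> 10.0.0.5 (expiry=25+2=27). clock=25
Final clock = 25
Final cache (unexpired): {b.com,c.com} -> size=2

Answer: clock=25 cache_size=2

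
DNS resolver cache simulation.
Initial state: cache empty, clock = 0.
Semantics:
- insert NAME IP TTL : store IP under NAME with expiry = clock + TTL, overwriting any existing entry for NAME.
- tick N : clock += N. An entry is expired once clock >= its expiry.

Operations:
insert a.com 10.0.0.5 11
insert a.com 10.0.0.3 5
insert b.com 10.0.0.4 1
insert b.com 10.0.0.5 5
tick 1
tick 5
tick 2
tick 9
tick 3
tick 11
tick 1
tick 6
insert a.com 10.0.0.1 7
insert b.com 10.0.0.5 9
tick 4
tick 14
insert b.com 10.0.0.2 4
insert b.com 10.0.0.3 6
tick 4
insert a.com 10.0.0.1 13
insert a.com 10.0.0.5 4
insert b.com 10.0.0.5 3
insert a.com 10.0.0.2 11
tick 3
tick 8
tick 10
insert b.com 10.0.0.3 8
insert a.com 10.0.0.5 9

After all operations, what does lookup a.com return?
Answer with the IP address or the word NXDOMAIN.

Answer: 10.0.0.5

Derivation:
Op 1: insert a.com -> 10.0.0.5 (expiry=0+11=11). clock=0
Op 2: insert a.com -> 10.0.0.3 (expiry=0+5=5). clock=0
Op 3: insert b.com -> 10.0.0.4 (expiry=0+1=1). clock=0
Op 4: insert b.com -> 10.0.0.5 (expiry=0+5=5). clock=0
Op 5: tick 1 -> clock=1.
Op 6: tick 5 -> clock=6. purged={a.com,b.com}
Op 7: tick 2 -> clock=8.
Op 8: tick 9 -> clock=17.
Op 9: tick 3 -> clock=20.
Op 10: tick 11 -> clock=31.
Op 11: tick 1 -> clock=32.
Op 12: tick 6 -> clock=38.
Op 13: insert a.com -> 10.0.0.1 (expiry=38+7=45). clock=38
Op 14: insert b.com -> 10.0.0.5 (expiry=38+9=47). clock=38
Op 15: tick 4 -> clock=42.
Op 16: tick 14 -> clock=56. purged={a.com,b.com}
Op 17: insert b.com -> 10.0.0.2 (expiry=56+4=60). clock=56
Op 18: insert b.com -> 10.0.0.3 (expiry=56+6=62). clock=56
Op 19: tick 4 -> clock=60.
Op 20: insert a.com -> 10.0.0.1 (expiry=60+13=73). clock=60
Op 21: insert a.com -> 10.0.0.5 (expiry=60+4=64). clock=60
Op 22: insert b.com -> 10.0.0.5 (expiry=60+3=63). clock=60
Op 23: insert a.com -> 10.0.0.2 (expiry=60+11=71). clock=60
Op 24: tick 3 -> clock=63. purged={b.com}
Op 25: tick 8 -> clock=71. purged={a.com}
Op 26: tick 10 -> clock=81.
Op 27: insert b.com -> 10.0.0.3 (expiry=81+8=89). clock=81
Op 28: insert a.com -> 10.0.0.5 (expiry=81+9=90). clock=81
lookup a.com: present, ip=10.0.0.5 expiry=90 > clock=81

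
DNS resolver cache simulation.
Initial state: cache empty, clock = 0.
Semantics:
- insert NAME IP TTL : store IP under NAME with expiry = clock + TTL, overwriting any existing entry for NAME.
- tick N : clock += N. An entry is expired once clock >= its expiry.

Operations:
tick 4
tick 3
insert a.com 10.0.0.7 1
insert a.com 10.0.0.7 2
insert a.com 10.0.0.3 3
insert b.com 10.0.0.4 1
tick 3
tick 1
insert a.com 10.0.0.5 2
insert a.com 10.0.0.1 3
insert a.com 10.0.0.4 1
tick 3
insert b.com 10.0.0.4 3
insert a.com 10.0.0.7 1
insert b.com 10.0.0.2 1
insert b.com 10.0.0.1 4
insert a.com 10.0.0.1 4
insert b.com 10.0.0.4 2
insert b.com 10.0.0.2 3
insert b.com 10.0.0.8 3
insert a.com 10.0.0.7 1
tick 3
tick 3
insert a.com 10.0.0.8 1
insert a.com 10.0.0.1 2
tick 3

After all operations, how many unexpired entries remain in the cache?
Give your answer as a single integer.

Op 1: tick 4 -> clock=4.
Op 2: tick 3 -> clock=7.
Op 3: insert a.com -> 10.0.0.7 (expiry=7+1=8). clock=7
Op 4: insert a.com -> 10.0.0.7 (expiry=7+2=9). clock=7
Op 5: insert a.com -> 10.0.0.3 (expiry=7+3=10). clock=7
Op 6: insert b.com -> 10.0.0.4 (expiry=7+1=8). clock=7
Op 7: tick 3 -> clock=10. purged={a.com,b.com}
Op 8: tick 1 -> clock=11.
Op 9: insert a.com -> 10.0.0.5 (expiry=11+2=13). clock=11
Op 10: insert a.com -> 10.0.0.1 (expiry=11+3=14). clock=11
Op 11: insert a.com -> 10.0.0.4 (expiry=11+1=12). clock=11
Op 12: tick 3 -> clock=14. purged={a.com}
Op 13: insert b.com -> 10.0.0.4 (expiry=14+3=17). clock=14
Op 14: insert a.com -> 10.0.0.7 (expiry=14+1=15). clock=14
Op 15: insert b.com -> 10.0.0.2 (expiry=14+1=15). clock=14
Op 16: insert b.com -> 10.0.0.1 (expiry=14+4=18). clock=14
Op 17: insert a.com -> 10.0.0.1 (expiry=14+4=18). clock=14
Op 18: insert b.com -> 10.0.0.4 (expiry=14+2=16). clock=14
Op 19: insert b.com -> 10.0.0.2 (expiry=14+3=17). clock=14
Op 20: insert b.com -> 10.0.0.8 (expiry=14+3=17). clock=14
Op 21: insert a.com -> 10.0.0.7 (expiry=14+1=15). clock=14
Op 22: tick 3 -> clock=17. purged={a.com,b.com}
Op 23: tick 3 -> clock=20.
Op 24: insert a.com -> 10.0.0.8 (expiry=20+1=21). clock=20
Op 25: insert a.com -> 10.0.0.1 (expiry=20+2=22). clock=20
Op 26: tick 3 -> clock=23. purged={a.com}
Final cache (unexpired): {} -> size=0

Answer: 0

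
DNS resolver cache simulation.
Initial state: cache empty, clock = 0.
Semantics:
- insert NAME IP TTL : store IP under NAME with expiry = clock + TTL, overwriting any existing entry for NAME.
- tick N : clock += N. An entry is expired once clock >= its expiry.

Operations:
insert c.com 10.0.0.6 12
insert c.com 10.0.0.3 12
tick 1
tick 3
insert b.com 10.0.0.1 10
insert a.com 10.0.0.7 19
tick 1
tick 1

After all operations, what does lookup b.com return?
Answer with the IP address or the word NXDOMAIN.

Op 1: insert c.com -> 10.0.0.6 (expiry=0+12=12). clock=0
Op 2: insert c.com -> 10.0.0.3 (expiry=0+12=12). clock=0
Op 3: tick 1 -> clock=1.
Op 4: tick 3 -> clock=4.
Op 5: insert b.com -> 10.0.0.1 (expiry=4+10=14). clock=4
Op 6: insert a.com -> 10.0.0.7 (expiry=4+19=23). clock=4
Op 7: tick 1 -> clock=5.
Op 8: tick 1 -> clock=6.
lookup b.com: present, ip=10.0.0.1 expiry=14 > clock=6

Answer: 10.0.0.1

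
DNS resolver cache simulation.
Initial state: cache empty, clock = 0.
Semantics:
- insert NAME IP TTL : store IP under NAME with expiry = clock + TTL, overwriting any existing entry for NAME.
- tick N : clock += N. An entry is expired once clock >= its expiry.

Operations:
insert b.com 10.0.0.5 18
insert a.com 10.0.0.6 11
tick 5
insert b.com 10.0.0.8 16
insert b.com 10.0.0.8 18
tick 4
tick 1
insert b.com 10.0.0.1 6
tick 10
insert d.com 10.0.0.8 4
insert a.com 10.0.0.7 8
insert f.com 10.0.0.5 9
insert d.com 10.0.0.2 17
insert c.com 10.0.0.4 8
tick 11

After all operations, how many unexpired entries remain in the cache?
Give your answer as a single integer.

Op 1: insert b.com -> 10.0.0.5 (expiry=0+18=18). clock=0
Op 2: insert a.com -> 10.0.0.6 (expiry=0+11=11). clock=0
Op 3: tick 5 -> clock=5.
Op 4: insert b.com -> 10.0.0.8 (expiry=5+16=21). clock=5
Op 5: insert b.com -> 10.0.0.8 (expiry=5+18=23). clock=5
Op 6: tick 4 -> clock=9.
Op 7: tick 1 -> clock=10.
Op 8: insert b.com -> 10.0.0.1 (expiry=10+6=16). clock=10
Op 9: tick 10 -> clock=20. purged={a.com,b.com}
Op 10: insert d.com -> 10.0.0.8 (expiry=20+4=24). clock=20
Op 11: insert a.com -> 10.0.0.7 (expiry=20+8=28). clock=20
Op 12: insert f.com -> 10.0.0.5 (expiry=20+9=29). clock=20
Op 13: insert d.com -> 10.0.0.2 (expiry=20+17=37). clock=20
Op 14: insert c.com -> 10.0.0.4 (expiry=20+8=28). clock=20
Op 15: tick 11 -> clock=31. purged={a.com,c.com,f.com}
Final cache (unexpired): {d.com} -> size=1

Answer: 1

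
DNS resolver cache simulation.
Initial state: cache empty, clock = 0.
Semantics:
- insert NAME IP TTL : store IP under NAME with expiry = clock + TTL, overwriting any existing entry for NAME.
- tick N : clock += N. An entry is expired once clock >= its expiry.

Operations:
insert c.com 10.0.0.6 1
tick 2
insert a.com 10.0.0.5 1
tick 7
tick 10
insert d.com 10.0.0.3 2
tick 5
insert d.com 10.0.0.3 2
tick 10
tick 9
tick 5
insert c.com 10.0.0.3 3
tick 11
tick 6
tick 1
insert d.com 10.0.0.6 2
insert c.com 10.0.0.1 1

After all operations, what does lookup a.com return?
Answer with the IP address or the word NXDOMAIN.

Answer: NXDOMAIN

Derivation:
Op 1: insert c.com -> 10.0.0.6 (expiry=0+1=1). clock=0
Op 2: tick 2 -> clock=2. purged={c.com}
Op 3: insert a.com -> 10.0.0.5 (expiry=2+1=3). clock=2
Op 4: tick 7 -> clock=9. purged={a.com}
Op 5: tick 10 -> clock=19.
Op 6: insert d.com -> 10.0.0.3 (expiry=19+2=21). clock=19
Op 7: tick 5 -> clock=24. purged={d.com}
Op 8: insert d.com -> 10.0.0.3 (expiry=24+2=26). clock=24
Op 9: tick 10 -> clock=34. purged={d.com}
Op 10: tick 9 -> clock=43.
Op 11: tick 5 -> clock=48.
Op 12: insert c.com -> 10.0.0.3 (expiry=48+3=51). clock=48
Op 13: tick 11 -> clock=59. purged={c.com}
Op 14: tick 6 -> clock=65.
Op 15: tick 1 -> clock=66.
Op 16: insert d.com -> 10.0.0.6 (expiry=66+2=68). clock=66
Op 17: insert c.com -> 10.0.0.1 (expiry=66+1=67). clock=66
lookup a.com: not in cache (expired or never inserted)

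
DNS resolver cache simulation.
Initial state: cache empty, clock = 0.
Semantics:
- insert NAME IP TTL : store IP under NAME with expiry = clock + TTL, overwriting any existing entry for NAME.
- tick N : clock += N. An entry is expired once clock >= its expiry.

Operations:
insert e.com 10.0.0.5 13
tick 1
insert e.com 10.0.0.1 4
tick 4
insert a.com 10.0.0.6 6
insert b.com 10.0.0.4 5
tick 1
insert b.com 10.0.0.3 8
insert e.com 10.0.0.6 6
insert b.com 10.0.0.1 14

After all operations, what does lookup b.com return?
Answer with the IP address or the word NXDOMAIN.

Answer: 10.0.0.1

Derivation:
Op 1: insert e.com -> 10.0.0.5 (expiry=0+13=13). clock=0
Op 2: tick 1 -> clock=1.
Op 3: insert e.com -> 10.0.0.1 (expiry=1+4=5). clock=1
Op 4: tick 4 -> clock=5. purged={e.com}
Op 5: insert a.com -> 10.0.0.6 (expiry=5+6=11). clock=5
Op 6: insert b.com -> 10.0.0.4 (expiry=5+5=10). clock=5
Op 7: tick 1 -> clock=6.
Op 8: insert b.com -> 10.0.0.3 (expiry=6+8=14). clock=6
Op 9: insert e.com -> 10.0.0.6 (expiry=6+6=12). clock=6
Op 10: insert b.com -> 10.0.0.1 (expiry=6+14=20). clock=6
lookup b.com: present, ip=10.0.0.1 expiry=20 > clock=6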